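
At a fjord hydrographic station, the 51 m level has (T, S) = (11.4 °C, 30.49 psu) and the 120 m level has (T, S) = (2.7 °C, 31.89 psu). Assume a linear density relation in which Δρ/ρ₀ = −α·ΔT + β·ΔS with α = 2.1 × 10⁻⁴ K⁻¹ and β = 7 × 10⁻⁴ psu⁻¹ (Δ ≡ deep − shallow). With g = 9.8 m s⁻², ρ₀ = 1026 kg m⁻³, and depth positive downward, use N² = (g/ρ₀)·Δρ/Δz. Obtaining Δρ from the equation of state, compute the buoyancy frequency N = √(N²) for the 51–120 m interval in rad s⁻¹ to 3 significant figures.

ΔT = -8.7 K, ΔS = +1.40 psu (deep − shallow).
Δρ/ρ₀ = −αΔT + βΔS = 1.827 × 10⁻³ + 9.80 × 10⁻⁴ = 2.807 × 10⁻³, so Δρ ≈ 2.880 kg m⁻³.
N² = (g/ρ₀)·Δρ/Δz = g·(Δρ/ρ₀)/Δz = 9.8 × 2.807 × 10⁻³ / 69 = 3.9868 × 10⁻⁴ s⁻².
N = √(3.9868 × 10⁻⁴) = 0.019967 rad s⁻¹ ≈ 0.0200 rad s⁻¹.

0.0200 rad s⁻¹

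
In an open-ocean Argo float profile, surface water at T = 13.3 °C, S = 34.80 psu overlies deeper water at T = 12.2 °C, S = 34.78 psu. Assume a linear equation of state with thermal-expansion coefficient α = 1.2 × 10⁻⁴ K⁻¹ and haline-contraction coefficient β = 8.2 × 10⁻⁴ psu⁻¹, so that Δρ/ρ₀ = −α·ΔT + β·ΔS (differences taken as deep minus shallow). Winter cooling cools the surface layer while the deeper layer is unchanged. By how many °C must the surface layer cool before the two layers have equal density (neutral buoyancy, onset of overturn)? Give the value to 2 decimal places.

Neutral buoyancy requires Δρ = 0, i.e. −α(T_deep − T_surf′) + β(S_deep − S_surf) = 0.
T_surf′ = T_deep − (β/α)·ΔS = 12.2 − (8.2 × 10⁻⁴/1.2 × 10⁻⁴)·(-0.02) = 12.3367 °C.
Cooling required: 13.3 − (12.3367) = 0.9633 °C.

0.96 °C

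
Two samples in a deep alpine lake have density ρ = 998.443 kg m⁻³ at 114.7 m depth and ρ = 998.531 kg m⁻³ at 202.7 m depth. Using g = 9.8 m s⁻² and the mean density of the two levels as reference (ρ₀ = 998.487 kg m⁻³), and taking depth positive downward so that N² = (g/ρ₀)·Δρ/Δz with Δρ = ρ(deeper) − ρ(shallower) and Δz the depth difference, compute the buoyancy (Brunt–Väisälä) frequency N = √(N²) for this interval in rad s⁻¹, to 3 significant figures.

3.13 × 10⁻³ rad s⁻¹

Δρ = 998.531 − 998.443 = 0.088 kg m⁻³ over Δz = 202.7 − 114.7 = 88 m.
N² = (9.8/998.487) × (0.088/88) = 9.8148 × 10⁻⁶ s⁻².
N = √(9.8148 × 10⁻⁶) = 3.1329 × 10⁻³ rad s⁻¹ ≈ 3.13 × 10⁻³ rad s⁻¹.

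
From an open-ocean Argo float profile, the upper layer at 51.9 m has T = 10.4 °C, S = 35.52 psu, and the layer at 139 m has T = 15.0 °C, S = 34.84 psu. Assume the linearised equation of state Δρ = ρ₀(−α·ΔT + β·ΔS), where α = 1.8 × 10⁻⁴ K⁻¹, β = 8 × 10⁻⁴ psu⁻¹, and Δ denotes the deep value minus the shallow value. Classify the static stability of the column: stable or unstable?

ΔT = 15.0 − 10.4 = +4.6 K and ΔS = 34.84 − 35.52 = -0.68 psu (deep − shallow).
−αΔT = -8.28 × 10⁻⁴; βΔS = -5.44 × 10⁻⁴; sum Δρ/ρ₀ = -1.372 × 10⁻³.
Δρ/ρ₀ < 0, so Δρ < 0: deeper water is lighter → statically unstable; the column would overturn.

unstable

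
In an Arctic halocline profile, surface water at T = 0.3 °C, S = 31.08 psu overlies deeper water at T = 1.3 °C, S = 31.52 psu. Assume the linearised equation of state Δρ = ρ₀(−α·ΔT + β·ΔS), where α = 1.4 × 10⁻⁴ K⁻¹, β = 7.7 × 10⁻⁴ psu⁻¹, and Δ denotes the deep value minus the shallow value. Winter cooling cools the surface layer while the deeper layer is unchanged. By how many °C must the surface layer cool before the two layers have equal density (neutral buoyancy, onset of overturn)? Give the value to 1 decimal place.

Neutral buoyancy requires Δρ = 0, i.e. −α(T_deep − T_surf′) + β(S_deep − S_surf) = 0.
T_surf′ = T_deep − (β/α)·ΔS = 1.3 − (7.7 × 10⁻⁴/1.4 × 10⁻⁴)·(+0.44) = -1.120 °C.
Cooling required: 0.3 − (-1.120) = 1.420 °C.

1.4 °C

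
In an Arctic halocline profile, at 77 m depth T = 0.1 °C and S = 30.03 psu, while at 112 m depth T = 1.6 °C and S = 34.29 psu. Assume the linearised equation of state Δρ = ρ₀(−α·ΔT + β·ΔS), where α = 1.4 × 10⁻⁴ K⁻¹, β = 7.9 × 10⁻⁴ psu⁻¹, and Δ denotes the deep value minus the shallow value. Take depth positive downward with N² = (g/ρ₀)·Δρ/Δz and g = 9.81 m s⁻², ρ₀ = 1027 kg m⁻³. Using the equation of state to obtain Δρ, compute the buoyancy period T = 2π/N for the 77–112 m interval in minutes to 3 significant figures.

ΔT = +1.5 K, ΔS = +4.26 psu (deep − shallow).
Δρ/ρ₀ = −αΔT + βΔS = -2.10 × 10⁻⁴ + 3.3654 × 10⁻³ = 3.1554 × 10⁻³, so Δρ ≈ 3.241 kg m⁻³.
N² = (g/ρ₀)·Δρ/Δz = g·(Δρ/ρ₀)/Δz = 9.81 × 3.1554 × 10⁻³ / 35 = 8.8441 × 10⁻⁴ s⁻².
N = √(8.8441 × 10⁻⁴) = 0.029739 rad s⁻¹ → T = 2π/N = 211.28 s = 3.5213 min ≈ 3.52 min.

3.52 min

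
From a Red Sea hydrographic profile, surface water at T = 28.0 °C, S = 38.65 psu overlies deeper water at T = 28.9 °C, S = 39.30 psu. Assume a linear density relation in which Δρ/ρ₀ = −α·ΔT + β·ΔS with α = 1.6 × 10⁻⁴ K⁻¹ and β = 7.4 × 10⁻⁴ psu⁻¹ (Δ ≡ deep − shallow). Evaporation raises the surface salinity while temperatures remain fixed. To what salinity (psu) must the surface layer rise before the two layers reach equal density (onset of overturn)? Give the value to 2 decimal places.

39.11 psu

Neutral buoyancy requires −α(T_deep − T_surf) + β(S_deep − S_surf′) = 0.
S_surf′ = S_deep − (α/β)·ΔT = 39.30 − (1.6 × 10⁻⁴/7.4 × 10⁻⁴)·(+0.9) = 39.1054 psu.
Increase required: 39.1054 − 38.65 = 0.4554 psu.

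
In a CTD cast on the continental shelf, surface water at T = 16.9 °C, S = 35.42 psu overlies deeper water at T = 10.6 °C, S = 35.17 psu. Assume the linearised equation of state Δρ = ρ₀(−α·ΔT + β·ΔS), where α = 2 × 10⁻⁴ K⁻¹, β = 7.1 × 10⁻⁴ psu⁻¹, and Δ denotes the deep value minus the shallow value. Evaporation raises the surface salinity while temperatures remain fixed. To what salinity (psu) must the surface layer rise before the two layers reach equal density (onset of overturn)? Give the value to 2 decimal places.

Neutral buoyancy requires −α(T_deep − T_surf) + β(S_deep − S_surf′) = 0.
S_surf′ = S_deep − (α/β)·ΔT = 35.17 − (2 × 10⁻⁴/7.1 × 10⁻⁴)·(-6.3) = 36.9446 psu.
Increase required: 36.9446 − 35.42 = 1.5246 psu.

36.94 psu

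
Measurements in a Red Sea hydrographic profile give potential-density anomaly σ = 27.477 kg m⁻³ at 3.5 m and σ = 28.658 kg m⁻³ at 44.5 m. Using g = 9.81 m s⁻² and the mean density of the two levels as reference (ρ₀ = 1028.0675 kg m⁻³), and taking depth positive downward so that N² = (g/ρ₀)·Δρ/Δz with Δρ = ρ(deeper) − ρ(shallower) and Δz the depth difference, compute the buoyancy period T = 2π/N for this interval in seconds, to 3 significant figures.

379 s

Δρ = 1028.658 − 1027.477 = 1.181 kg m⁻³ over Δz = 44.5 − 3.5 = 41 m.
N² = (9.81/1028.0675) × (1.181/41) = 2.7486 × 10⁻⁴ s⁻².
N = √(2.7486 × 10⁻⁴) = 0.016579 rad s⁻¹, so T = 2π/N = 378.98 s ≈ 379 s.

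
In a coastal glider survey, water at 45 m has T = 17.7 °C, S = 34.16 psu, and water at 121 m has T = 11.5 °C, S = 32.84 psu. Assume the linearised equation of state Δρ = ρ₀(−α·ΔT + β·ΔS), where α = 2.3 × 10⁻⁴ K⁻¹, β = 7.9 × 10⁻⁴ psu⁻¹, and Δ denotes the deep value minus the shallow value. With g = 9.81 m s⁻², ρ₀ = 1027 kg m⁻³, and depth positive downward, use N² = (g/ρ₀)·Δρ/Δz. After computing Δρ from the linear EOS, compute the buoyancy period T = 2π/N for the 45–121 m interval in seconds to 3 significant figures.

893 s

ΔT = -6.2 K, ΔS = -1.32 psu (deep − shallow).
Δρ/ρ₀ = −αΔT + βΔS = 1.426 × 10⁻³ − 1.0428 × 10⁻³ = 3.832 × 10⁻⁴, so Δρ ≈ 0.3935 kg m⁻³.
N² = (g/ρ₀)·Δρ/Δz = g·(Δρ/ρ₀)/Δz = 9.81 × 3.832 × 10⁻⁴ / 76 = 4.9463 × 10⁻⁵ s⁻².
N = √(4.9463 × 10⁻⁵) = 7.0330 × 10⁻³ rad s⁻¹ → T = 2π/N = 893.39 s ≈ 893 s.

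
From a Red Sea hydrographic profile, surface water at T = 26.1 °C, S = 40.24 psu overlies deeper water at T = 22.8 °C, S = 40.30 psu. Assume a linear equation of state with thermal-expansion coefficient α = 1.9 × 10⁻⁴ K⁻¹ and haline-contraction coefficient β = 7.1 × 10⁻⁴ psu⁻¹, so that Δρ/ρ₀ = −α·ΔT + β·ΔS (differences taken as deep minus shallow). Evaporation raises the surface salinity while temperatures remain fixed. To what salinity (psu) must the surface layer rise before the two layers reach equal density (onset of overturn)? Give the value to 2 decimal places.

Neutral buoyancy requires −α(T_deep − T_surf) + β(S_deep − S_surf′) = 0.
S_surf′ = S_deep − (α/β)·ΔT = 40.30 − (1.9 × 10⁻⁴/7.1 × 10⁻⁴)·(-3.3) = 41.1831 psu.
Increase required: 41.1831 − 40.24 = 0.9431 psu.

41.18 psu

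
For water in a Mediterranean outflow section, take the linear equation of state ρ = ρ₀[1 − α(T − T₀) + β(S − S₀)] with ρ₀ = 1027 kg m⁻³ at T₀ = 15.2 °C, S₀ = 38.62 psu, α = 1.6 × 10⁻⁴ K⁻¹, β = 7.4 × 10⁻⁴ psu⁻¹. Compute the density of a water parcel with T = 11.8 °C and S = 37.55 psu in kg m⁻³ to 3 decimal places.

1026.746 kg m⁻³

T − T₀ = -3.4 K, S − S₀ = -1.07 psu.
Bracket = 1 − α·(-3.4) + β·(-1.07) = 1 + (-2.478 × 10⁻⁴) = 0.9997522.
ρ = 1027 × 0.9997522 = 1026.746 kg m⁻³.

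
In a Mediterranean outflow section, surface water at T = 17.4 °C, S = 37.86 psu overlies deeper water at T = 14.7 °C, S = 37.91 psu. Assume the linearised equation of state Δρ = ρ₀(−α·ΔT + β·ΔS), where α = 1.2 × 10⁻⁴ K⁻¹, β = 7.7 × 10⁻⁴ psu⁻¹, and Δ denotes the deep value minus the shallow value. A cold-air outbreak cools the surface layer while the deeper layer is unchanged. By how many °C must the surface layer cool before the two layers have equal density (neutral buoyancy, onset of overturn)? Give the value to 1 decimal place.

Neutral buoyancy requires Δρ = 0, i.e. −α(T_deep − T_surf′) + β(S_deep − S_surf) = 0.
T_surf′ = T_deep − (β/α)·ΔS = 14.7 − (7.7 × 10⁻⁴/1.2 × 10⁻⁴)·(+0.05) = 14.379 °C.
Cooling required: 17.4 − (14.379) = 3.021 °C.

3.0 °C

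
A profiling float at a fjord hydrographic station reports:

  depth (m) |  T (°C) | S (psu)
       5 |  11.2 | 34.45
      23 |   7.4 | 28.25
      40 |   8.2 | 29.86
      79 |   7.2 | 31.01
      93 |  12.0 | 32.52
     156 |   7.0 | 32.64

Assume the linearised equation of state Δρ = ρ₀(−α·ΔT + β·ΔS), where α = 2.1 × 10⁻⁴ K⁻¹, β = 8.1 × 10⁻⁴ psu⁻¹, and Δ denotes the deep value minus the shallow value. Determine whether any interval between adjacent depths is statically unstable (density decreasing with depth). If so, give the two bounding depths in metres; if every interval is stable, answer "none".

Evaluate Δρ/ρ₀ = −αΔT + βΔS across each adjacent pair:
  5–23 m: −αΔT+βΔS = −(2.1 × 10⁻⁴)(-3.8)+(8.1 × 10⁻⁴)(-6.20) = -4.2 × 10⁻³ → UNSTABLE
  23–40 m: −αΔT+βΔS = −(2.1 × 10⁻⁴)(+0.8)+(8.1 × 10⁻⁴)(+1.61) = 1.1 × 10⁻³ → stable
  40–79 m: −αΔT+βΔS = −(2.1 × 10⁻⁴)(-1.0)+(8.1 × 10⁻⁴)(+1.15) = 1.1 × 10⁻³ → stable
  79–93 m: −αΔT+βΔS = −(2.1 × 10⁻⁴)(+4.8)+(8.1 × 10⁻⁴)(+1.51) = 2.2 × 10⁻⁴ → stable
  93–156 m: −αΔT+βΔS = −(2.1 × 10⁻⁴)(-5.0)+(8.1 × 10⁻⁴)(+0.12) = 1.1 × 10⁻³ → stable
The 5–23 m interval has Δρ < 0: lighter water underlies denser water.

5–23 m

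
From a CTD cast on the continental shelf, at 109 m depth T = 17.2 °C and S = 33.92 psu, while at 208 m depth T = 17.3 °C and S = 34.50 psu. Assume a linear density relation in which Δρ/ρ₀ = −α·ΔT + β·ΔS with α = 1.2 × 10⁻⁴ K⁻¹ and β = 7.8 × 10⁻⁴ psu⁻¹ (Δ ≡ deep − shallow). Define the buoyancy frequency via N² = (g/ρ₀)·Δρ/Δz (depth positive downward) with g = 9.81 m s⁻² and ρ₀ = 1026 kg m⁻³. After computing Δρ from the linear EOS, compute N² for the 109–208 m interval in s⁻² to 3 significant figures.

4.36 × 10⁻⁵ s⁻²

ΔT = +0.1 K, ΔS = +0.58 psu (deep − shallow).
Δρ/ρ₀ = −αΔT + βΔS = -1.20 × 10⁻⁵ + 4.524 × 10⁻⁴ = 4.404 × 10⁻⁴, so Δρ ≈ 0.4519 kg m⁻³.
N² = (g/ρ₀)·Δρ/Δz = g·(Δρ/ρ₀)/Δz = 9.81 × 4.404 × 10⁻⁴ / 99 = 4.3640 × 10⁻⁵ s⁻² ≈ 4.36 × 10⁻⁵ s⁻².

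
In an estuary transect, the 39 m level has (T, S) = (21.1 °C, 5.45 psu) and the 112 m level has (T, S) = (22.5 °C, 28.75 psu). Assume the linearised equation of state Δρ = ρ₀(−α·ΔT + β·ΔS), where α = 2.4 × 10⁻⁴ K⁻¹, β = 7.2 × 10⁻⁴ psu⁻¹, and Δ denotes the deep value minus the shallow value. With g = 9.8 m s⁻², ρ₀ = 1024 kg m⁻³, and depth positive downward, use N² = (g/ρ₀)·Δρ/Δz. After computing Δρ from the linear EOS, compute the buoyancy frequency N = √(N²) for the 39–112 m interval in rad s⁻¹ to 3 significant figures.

ΔT = +1.4 K, ΔS = +23.30 psu (deep − shallow).
Δρ/ρ₀ = −αΔT + βΔS = -3.36 × 10⁻⁴ + 0.016776 = 0.01644, so Δρ ≈ 16.83 kg m⁻³.
N² = (g/ρ₀)·Δρ/Δz = g·(Δρ/ρ₀)/Δz = 9.8 × 0.01644 / 73 = 2.2070 × 10⁻³ s⁻².
N = √(2.2070 × 10⁻³) = 0.046979 rad s⁻¹ ≈ 0.0470 rad s⁻¹.

0.0470 rad s⁻¹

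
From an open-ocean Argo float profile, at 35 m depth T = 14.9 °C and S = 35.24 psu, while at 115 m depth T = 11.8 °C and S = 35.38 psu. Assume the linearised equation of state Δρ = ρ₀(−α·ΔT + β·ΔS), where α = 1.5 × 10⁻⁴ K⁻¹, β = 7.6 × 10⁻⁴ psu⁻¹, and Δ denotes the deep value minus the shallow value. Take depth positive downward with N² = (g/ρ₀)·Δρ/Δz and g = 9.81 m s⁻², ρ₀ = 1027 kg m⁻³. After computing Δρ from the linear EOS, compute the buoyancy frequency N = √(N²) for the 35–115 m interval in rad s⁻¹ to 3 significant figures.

ΔT = -3.1 K, ΔS = +0.14 psu (deep − shallow).
Δρ/ρ₀ = −αΔT + βΔS = 4.65 × 10⁻⁴ + 1.064 × 10⁻⁴ = 5.714 × 10⁻⁴, so Δρ ≈ 0.5868 kg m⁻³.
N² = (g/ρ₀)·Δρ/Δz = g·(Δρ/ρ₀)/Δz = 9.81 × 5.714 × 10⁻⁴ / 80 = 7.0068 × 10⁻⁵ s⁻².
N = √(7.0068 × 10⁻⁵) = 8.3707 × 10⁻³ rad s⁻¹ ≈ 8.37 × 10⁻³ rad s⁻¹.

8.37 × 10⁻³ rad s⁻¹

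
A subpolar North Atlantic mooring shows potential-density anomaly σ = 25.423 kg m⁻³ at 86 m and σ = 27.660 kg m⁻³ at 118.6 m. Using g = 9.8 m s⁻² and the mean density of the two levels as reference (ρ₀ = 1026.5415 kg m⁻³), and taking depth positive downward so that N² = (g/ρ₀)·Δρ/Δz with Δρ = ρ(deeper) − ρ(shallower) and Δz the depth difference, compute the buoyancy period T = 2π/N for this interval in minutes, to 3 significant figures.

Δρ = 1027.660 − 1025.423 = 2.237 kg m⁻³ over Δz = 118.6 − 86 = 32.6 m.
N² = (9.8/1026.5415) × (2.237/32.6) = 6.5509 × 10⁻⁴ s⁻².
N = √(6.5509 × 10⁻⁴) = 0.025595 rad s⁻¹, so T = 2π/N = 245.48 s = 4.0913 min ≈ 4.09 min.

4.09 min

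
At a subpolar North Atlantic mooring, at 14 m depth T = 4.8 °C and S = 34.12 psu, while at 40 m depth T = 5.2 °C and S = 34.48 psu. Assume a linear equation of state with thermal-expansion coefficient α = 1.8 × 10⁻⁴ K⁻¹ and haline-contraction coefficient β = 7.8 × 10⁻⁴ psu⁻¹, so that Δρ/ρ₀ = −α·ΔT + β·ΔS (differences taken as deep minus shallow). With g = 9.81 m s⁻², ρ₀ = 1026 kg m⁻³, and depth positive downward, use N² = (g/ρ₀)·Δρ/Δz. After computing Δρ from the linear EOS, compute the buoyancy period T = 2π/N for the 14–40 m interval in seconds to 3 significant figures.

ΔT = +0.4 K, ΔS = +0.36 psu (deep − shallow).
Δρ/ρ₀ = −αΔT + βΔS = -7.20 × 10⁻⁵ + 2.808 × 10⁻⁴ = 2.088 × 10⁻⁴, so Δρ ≈ 0.2142 kg m⁻³.
N² = (g/ρ₀)·Δρ/Δz = g·(Δρ/ρ₀)/Δz = 9.81 × 2.088 × 10⁻⁴ / 26 = 7.8782 × 10⁻⁵ s⁻².
N = √(7.8782 × 10⁻⁵) = 8.8759 × 10⁻³ rad s⁻¹ → T = 2π/N = 707.89 s ≈ 708 s.

708 s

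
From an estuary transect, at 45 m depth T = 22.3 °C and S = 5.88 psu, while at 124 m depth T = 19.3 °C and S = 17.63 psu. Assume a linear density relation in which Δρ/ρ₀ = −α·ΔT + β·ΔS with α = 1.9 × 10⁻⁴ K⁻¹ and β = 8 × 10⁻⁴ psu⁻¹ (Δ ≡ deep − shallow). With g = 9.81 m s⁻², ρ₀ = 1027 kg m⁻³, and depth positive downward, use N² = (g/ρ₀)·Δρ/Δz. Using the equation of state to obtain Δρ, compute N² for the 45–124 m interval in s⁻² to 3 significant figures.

ΔT = -3.0 K, ΔS = +11.75 psu (deep − shallow).
Δρ/ρ₀ = −αΔT + βΔS = 5.70 × 10⁻⁴ + 9.40 × 10⁻³ = 9.97 × 10⁻³, so Δρ ≈ 10.24 kg m⁻³.
N² = (g/ρ₀)·Δρ/Δz = g·(Δρ/ρ₀)/Δz = 9.81 × 9.97 × 10⁻³ / 79 = 1.2380 × 10⁻³ s⁻² ≈ 1.24 × 10⁻³ s⁻².

1.24 × 10⁻³ s⁻²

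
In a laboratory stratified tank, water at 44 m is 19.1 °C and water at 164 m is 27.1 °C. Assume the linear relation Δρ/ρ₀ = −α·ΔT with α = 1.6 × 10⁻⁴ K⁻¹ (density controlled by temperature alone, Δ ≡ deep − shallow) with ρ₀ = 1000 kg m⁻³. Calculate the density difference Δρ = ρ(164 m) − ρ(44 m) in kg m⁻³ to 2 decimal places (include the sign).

-1.28 kg m⁻³

ΔT = +8.0 K, Δρ/ρ₀ = −αΔT = -1.28 × 10⁻³.
Δρ = 1000 × (-1.28 × 10⁻³) = -1.28 kg m⁻³.
Negative Δρ: lighter below, statically unstable.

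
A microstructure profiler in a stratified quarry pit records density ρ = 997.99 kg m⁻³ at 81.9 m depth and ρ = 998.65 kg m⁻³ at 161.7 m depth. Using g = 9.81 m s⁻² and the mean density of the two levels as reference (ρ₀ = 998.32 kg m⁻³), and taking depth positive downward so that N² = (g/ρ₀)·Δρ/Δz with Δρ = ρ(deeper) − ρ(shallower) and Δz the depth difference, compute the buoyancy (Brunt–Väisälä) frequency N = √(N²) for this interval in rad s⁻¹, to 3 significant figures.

9.02 × 10⁻³ rad s⁻¹

Δρ = 998.65 − 997.99 = 0.66 kg m⁻³ over Δz = 161.7 − 81.9 = 79.8 m.
N² = (9.81/998.32) × (0.66/79.8) = 8.1272 × 10⁻⁵ s⁻².
N = √(8.1272 × 10⁻⁵) = 9.0151 × 10⁻³ rad s⁻¹ ≈ 9.02 × 10⁻³ rad s⁻¹.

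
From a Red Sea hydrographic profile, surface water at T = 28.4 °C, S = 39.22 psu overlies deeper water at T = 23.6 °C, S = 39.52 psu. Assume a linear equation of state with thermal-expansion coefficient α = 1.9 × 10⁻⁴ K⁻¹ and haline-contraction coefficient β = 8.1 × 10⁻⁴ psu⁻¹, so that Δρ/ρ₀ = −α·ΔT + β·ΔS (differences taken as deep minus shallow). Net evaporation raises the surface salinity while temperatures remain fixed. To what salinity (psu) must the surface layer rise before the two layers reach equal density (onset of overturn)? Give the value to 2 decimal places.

Neutral buoyancy requires −α(T_deep − T_surf) + β(S_deep − S_surf′) = 0.
S_surf′ = S_deep − (α/β)·ΔT = 39.52 − (1.9 × 10⁻⁴/8.1 × 10⁻⁴)·(-4.8) = 40.6459 psu.
Increase required: 40.6459 − 39.22 = 1.4259 psu.

40.65 psu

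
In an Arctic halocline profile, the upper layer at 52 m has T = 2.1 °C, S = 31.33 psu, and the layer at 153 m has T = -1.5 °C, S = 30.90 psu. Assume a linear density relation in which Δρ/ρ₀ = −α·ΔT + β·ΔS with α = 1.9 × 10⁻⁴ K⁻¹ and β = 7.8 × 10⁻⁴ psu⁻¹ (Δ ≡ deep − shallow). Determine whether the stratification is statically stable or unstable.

stable

ΔT = -1.5 − 2.1 = -3.6 K and ΔS = 30.90 − 31.33 = -0.43 psu (deep − shallow).
−αΔT = 6.84 × 10⁻⁴; βΔS = -3.354 × 10⁻⁴; sum Δρ/ρ₀ = 3.486 × 10⁻⁴.
Δρ/ρ₀ > 0, so Δρ > 0: deeper water is denser → statically stable.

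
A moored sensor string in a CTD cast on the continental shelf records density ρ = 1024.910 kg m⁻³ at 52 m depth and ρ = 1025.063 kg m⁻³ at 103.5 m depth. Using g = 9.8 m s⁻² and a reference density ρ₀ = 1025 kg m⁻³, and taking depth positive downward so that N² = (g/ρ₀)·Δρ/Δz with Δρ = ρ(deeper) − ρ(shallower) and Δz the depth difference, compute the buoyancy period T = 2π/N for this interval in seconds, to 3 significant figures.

Δρ = 1025.063 − 1024.910 = 0.153 kg m⁻³ over Δz = 103.5 − 52 = 51.5 m.
N² = (9.8/1025) × (0.153/51.5) = 2.8404 × 10⁻⁵ s⁻².
N = √(2.8404 × 10⁻⁵) = 5.3295 × 10⁻³ rad s⁻¹, so T = 2π/N = 1.1789 × 10³ s ≈ 1.18 × 10³ s.
Since Δρ > 0 the layer is stably stratified.

1.18 × 10³ s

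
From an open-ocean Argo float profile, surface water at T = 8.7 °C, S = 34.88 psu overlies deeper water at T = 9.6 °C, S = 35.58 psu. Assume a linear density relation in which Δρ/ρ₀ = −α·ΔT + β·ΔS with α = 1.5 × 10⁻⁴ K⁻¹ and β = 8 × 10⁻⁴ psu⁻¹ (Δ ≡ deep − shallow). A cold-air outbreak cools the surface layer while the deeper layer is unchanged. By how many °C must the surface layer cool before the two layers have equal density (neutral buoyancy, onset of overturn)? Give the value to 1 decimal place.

Neutral buoyancy requires Δρ = 0, i.e. −α(T_deep − T_surf′) + β(S_deep − S_surf) = 0.
T_surf′ = T_deep − (β/α)·ΔS = 9.6 − (8 × 10⁻⁴/1.5 × 10⁻⁴)·(+0.70) = 5.867 °C.
Cooling required: 8.7 − (5.867) = 2.833 °C.

2.8 °C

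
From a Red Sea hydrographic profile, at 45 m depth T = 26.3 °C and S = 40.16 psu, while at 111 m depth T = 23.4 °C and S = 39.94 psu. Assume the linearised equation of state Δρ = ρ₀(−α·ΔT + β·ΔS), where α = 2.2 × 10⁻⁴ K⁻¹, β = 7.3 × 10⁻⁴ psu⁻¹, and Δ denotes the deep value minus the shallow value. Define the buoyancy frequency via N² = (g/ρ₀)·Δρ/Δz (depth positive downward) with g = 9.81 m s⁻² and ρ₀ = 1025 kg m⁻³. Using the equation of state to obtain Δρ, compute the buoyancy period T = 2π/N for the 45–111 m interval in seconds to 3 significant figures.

746 s

ΔT = -2.9 K, ΔS = -0.22 psu (deep − shallow).
Δρ/ρ₀ = −αΔT + βΔS = 6.38 × 10⁻⁴ − 1.606 × 10⁻⁴ = 4.774 × 10⁻⁴, so Δρ ≈ 0.4893 kg m⁻³.
N² = (g/ρ₀)·Δρ/Δz = g·(Δρ/ρ₀)/Δz = 9.81 × 4.774 × 10⁻⁴ / 66 = 7.0959 × 10⁻⁵ s⁻².
N = √(7.0959 × 10⁻⁵) = 8.4237 × 10⁻³ rad s⁻¹ → T = 2π/N = 745.89 s ≈ 746 s.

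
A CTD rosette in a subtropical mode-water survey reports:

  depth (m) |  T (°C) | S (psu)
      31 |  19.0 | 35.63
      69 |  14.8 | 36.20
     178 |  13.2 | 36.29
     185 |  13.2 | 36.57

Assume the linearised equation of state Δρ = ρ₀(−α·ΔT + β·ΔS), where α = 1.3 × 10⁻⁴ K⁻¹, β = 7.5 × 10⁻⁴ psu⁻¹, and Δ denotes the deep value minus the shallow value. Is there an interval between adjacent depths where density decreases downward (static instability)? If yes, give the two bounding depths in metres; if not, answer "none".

none

Evaluate Δρ/ρ₀ = −αΔT + βΔS across each adjacent pair:
  31–69 m: −αΔT+βΔS = −(1.3 × 10⁻⁴)(-4.2)+(7.5 × 10⁻⁴)(+0.57) = 9.7 × 10⁻⁴ → stable
  69–178 m: −αΔT+βΔS = −(1.3 × 10⁻⁴)(-1.6)+(7.5 × 10⁻⁴)(+0.09) = 2.8 × 10⁻⁴ → stable
  178–185 m: −αΔT+βΔS = −(1.3 × 10⁻⁴)(+0.0)+(7.5 × 10⁻⁴)(+0.28) = 2.1 × 10⁻⁴ → stable
Every interval has Δρ > 0: the column is stably stratified throughout.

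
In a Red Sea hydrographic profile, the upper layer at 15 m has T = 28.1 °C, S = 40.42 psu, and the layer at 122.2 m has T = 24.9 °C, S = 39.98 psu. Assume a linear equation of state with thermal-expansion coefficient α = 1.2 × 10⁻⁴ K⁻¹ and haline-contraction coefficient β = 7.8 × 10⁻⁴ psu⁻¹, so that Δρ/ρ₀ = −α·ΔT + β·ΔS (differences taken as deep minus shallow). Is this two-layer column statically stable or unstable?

ΔT = 24.9 − 28.1 = -3.2 K and ΔS = 39.98 − 40.42 = -0.44 psu (deep − shallow).
−αΔT = 3.84 × 10⁻⁴; βΔS = -3.432 × 10⁻⁴; sum Δρ/ρ₀ = 4.08 × 10⁻⁵.
Δρ/ρ₀ > 0, so Δρ > 0: deeper water is denser → statically stable.

stable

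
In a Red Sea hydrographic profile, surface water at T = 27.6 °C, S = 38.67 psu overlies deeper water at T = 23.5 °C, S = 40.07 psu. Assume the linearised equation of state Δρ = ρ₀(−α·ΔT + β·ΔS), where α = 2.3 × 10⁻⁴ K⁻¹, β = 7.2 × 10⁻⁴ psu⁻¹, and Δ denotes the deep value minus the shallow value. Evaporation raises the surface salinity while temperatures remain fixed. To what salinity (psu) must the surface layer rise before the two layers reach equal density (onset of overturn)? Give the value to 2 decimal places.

41.38 psu

Neutral buoyancy requires −α(T_deep − T_surf) + β(S_deep − S_surf′) = 0.
S_surf′ = S_deep − (α/β)·ΔT = 40.07 − (2.3 × 10⁻⁴/7.2 × 10⁻⁴)·(-4.1) = 41.3797 psu.
Increase required: 41.3797 − 38.67 = 2.7097 psu.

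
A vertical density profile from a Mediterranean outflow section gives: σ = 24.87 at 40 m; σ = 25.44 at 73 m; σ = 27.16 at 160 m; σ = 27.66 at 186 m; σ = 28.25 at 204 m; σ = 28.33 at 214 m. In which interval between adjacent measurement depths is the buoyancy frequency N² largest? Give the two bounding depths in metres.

Compute the density gradient over each adjacent pair:
  40–73 m: Δρ/Δz = 0.57/33 = 0.017 kg m⁻⁴
  73–160 m: Δρ/Δz = 1.72/87 = 0.020 kg m⁻⁴
  160–186 m: Δρ/Δz = 0.50/26 = 0.019 kg m⁻⁴
  186–204 m: Δρ/Δz = 0.59/18 = 0.033 kg m⁻⁴
  204–214 m: Δρ/Δz = 0.08/10 = 8.0 × 10⁻³ kg m⁻⁴
The largest gradient is in the 186–204 m interval — the pycnocline.

186–204 m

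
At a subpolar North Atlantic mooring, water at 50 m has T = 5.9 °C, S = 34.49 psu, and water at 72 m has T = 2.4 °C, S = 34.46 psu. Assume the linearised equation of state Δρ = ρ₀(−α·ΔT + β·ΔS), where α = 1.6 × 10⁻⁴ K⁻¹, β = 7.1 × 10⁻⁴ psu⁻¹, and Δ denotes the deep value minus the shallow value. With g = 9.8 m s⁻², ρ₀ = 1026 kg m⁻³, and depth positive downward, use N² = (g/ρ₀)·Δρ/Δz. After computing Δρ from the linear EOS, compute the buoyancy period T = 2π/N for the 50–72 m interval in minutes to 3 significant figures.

ΔT = -3.5 K, ΔS = -0.03 psu (deep − shallow).
Δρ/ρ₀ = −αΔT + βΔS = 5.60 × 10⁻⁴ − 2.13 × 10⁻⁵ = 5.387 × 10⁻⁴, so Δρ ≈ 0.5527 kg m⁻³.
N² = (g/ρ₀)·Δρ/Δz = g·(Δρ/ρ₀)/Δz = 9.8 × 5.387 × 10⁻⁴ / 22 = 2.3997 × 10⁻⁴ s⁻².
N = √(2.3997 × 10⁻⁴) = 0.015491 rad s⁻¹ → T = 2π/N = 405.60 s = 6.7600 min ≈ 6.76 min.

6.76 min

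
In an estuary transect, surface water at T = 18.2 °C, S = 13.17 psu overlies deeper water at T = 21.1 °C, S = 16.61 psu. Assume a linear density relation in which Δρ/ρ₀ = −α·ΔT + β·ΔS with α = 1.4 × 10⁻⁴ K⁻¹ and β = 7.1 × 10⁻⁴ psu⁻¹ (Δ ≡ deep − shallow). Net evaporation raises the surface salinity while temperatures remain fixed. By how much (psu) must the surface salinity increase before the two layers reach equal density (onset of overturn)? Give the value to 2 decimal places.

Neutral buoyancy requires −α(T_deep − T_surf) + β(S_deep − S_surf′) = 0.
S_surf′ = S_deep − (α/β)·ΔT = 16.61 − (1.4 × 10⁻⁴/7.1 × 10⁻⁴)·(+2.9) = 16.0382 psu.
Increase required: 16.0382 − 13.17 = 2.8682 psu.

2.87 psu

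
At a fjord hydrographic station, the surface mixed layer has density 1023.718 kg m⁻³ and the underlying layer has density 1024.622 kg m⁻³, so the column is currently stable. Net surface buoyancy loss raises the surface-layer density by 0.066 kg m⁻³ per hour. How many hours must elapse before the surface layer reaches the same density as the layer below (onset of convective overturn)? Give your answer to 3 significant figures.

13.7 hours

Density deficit of the surface layer: 1024.622 − 1023.718 = 0.904 kg m⁻³.
Required change = 0.904 / 0.066 = 13.7 hours.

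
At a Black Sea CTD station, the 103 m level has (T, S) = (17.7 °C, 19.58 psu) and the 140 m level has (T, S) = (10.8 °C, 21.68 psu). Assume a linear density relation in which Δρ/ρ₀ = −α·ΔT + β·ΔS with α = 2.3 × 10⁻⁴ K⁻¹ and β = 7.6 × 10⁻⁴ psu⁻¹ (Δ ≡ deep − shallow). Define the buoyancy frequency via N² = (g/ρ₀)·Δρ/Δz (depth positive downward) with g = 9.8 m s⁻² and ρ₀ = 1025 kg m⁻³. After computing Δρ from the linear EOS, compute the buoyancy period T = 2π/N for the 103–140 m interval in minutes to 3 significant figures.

3.61 min

ΔT = -6.9 K, ΔS = +2.10 psu (deep − shallow).
Δρ/ρ₀ = −αΔT + βΔS = 1.587 × 10⁻³ + 1.596 × 10⁻³ = 3.183 × 10⁻³, so Δρ ≈ 3.263 kg m⁻³.
N² = (g/ρ₀)·Δρ/Δz = g·(Δρ/ρ₀)/Δz = 9.8 × 3.183 × 10⁻³ / 37 = 8.4306 × 10⁻⁴ s⁻².
N = √(8.4306 × 10⁻⁴) = 0.029035 rad s⁻¹ → T = 2π/N = 216.40 s = 3.6067 min ≈ 3.61 min.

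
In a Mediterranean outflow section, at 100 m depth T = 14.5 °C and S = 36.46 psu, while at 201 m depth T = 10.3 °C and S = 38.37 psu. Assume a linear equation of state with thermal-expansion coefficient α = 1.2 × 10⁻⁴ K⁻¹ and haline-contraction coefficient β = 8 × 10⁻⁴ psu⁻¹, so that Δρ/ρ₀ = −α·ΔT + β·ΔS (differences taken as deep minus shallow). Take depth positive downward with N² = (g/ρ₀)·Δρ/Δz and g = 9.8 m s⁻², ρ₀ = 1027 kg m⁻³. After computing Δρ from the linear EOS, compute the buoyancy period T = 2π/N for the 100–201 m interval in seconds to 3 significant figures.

ΔT = -4.2 K, ΔS = +1.91 psu (deep − shallow).
Δρ/ρ₀ = −αΔT + βΔS = 5.04 × 10⁻⁴ + 1.528 × 10⁻³ = 2.032 × 10⁻³, so Δρ ≈ 2.087 kg m⁻³.
N² = (g/ρ₀)·Δρ/Δz = g·(Δρ/ρ₀)/Δz = 9.8 × 2.032 × 10⁻³ / 101 = 1.9716 × 10⁻⁴ s⁻².
N = √(1.9716 × 10⁻⁴) = 0.014041 rad s⁻¹ → T = 2π/N = 447.49 s ≈ 447 s.

447 s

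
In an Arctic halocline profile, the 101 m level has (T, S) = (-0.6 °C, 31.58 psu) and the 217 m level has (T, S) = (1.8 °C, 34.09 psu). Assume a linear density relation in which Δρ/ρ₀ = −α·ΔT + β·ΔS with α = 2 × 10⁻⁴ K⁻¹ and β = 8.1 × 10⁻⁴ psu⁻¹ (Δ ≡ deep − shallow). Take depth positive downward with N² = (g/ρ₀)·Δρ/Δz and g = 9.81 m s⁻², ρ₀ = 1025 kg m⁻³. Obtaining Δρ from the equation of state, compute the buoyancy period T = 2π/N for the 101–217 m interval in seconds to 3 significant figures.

548 s

ΔT = +2.4 K, ΔS = +2.51 psu (deep − shallow).
Δρ/ρ₀ = −αΔT + βΔS = -4.80 × 10⁻⁴ + 2.0331 × 10⁻³ = 1.5531 × 10⁻³, so Δρ ≈ 1.592 kg m⁻³.
N² = (g/ρ₀)·Δρ/Δz = g·(Δρ/ρ₀)/Δz = 9.81 × 1.5531 × 10⁻³ / 116 = 1.3134 × 10⁻⁴ s⁻².
N = √(1.3134 × 10⁻⁴) = 0.011460 rad s⁻¹ → T = 2π/N = 548.27 s ≈ 548 s.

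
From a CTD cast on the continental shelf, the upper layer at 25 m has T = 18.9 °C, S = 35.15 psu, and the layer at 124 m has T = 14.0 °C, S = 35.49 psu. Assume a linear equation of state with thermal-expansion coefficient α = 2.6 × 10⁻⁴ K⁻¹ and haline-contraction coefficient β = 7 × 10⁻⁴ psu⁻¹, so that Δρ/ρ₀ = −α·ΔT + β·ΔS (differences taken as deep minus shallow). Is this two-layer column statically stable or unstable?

ΔT = 14.0 − 18.9 = -4.9 K and ΔS = 35.49 − 35.15 = +0.34 psu (deep − shallow).
−αΔT = 1.274 × 10⁻³; βΔS = 2.38 × 10⁻⁴; sum Δρ/ρ₀ = 1.512 × 10⁻³.
Δρ/ρ₀ > 0, so Δρ > 0: deeper water is denser → statically stable.

stable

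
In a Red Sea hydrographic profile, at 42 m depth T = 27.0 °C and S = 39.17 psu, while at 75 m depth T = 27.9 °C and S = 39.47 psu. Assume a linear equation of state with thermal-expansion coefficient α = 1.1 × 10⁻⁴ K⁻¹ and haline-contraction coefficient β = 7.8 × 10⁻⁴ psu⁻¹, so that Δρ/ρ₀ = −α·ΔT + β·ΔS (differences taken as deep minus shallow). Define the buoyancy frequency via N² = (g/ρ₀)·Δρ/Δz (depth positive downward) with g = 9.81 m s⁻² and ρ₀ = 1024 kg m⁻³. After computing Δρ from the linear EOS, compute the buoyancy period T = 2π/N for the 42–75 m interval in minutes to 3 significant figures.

ΔT = +0.9 K, ΔS = +0.30 psu (deep − shallow).
Δρ/ρ₀ = −αΔT + βΔS = -9.90 × 10⁻⁵ + 2.34 × 10⁻⁴ = 1.35 × 10⁻⁴, so Δρ ≈ 0.1382 kg m⁻³.
N² = (g/ρ₀)·Δρ/Δz = g·(Δρ/ρ₀)/Δz = 9.81 × 1.35 × 10⁻⁴ / 33 = 4.0132 × 10⁻⁵ s⁻².
N = √(4.0132 × 10⁻⁵) = 6.3350 × 10⁻³ rad s⁻¹ → T = 2π/N = 991.82 s = 16.530 min ≈ 16.5 min.

16.5 min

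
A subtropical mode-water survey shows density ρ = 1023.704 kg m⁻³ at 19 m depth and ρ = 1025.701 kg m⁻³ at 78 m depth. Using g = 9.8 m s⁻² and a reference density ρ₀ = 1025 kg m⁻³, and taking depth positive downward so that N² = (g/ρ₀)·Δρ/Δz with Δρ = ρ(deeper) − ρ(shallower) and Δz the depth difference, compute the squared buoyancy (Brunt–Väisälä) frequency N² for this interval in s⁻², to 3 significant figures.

3.24 × 10⁻⁴ s⁻²

Δρ = 1025.701 − 1023.704 = 1.997 kg m⁻³ over Δz = 78 − 19 = 59 m.
N² = (9.8/1025) × (1.997/59) = 3.2361 × 10⁻⁴ s⁻² ≈ 3.24 × 10⁻⁴ s⁻².
Since Δρ > 0 the layer is stably stratified.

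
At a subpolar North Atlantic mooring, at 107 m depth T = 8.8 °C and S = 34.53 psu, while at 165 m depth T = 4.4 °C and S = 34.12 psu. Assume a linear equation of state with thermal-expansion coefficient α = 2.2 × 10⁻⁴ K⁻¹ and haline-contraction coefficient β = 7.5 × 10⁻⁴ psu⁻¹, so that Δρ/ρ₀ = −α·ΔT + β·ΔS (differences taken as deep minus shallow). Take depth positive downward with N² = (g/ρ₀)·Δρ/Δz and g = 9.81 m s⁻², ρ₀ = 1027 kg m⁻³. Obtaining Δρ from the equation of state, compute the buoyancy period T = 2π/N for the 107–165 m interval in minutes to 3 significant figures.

ΔT = -4.4 K, ΔS = -0.41 psu (deep − shallow).
Δρ/ρ₀ = −αΔT + βΔS = 9.68 × 10⁻⁴ − 3.075 × 10⁻⁴ = 6.605 × 10⁻⁴, so Δρ ≈ 0.6783 kg m⁻³.
N² = (g/ρ₀)·Δρ/Δz = g·(Δρ/ρ₀)/Δz = 9.81 × 6.605 × 10⁻⁴ / 58 = 1.1172 × 10⁻⁴ s⁻².
N = √(1.1172 × 10⁻⁴) = 0.010570 rad s⁻¹ → T = 2π/N = 594.44 s = 9.9073 min ≈ 9.91 min.

9.91 min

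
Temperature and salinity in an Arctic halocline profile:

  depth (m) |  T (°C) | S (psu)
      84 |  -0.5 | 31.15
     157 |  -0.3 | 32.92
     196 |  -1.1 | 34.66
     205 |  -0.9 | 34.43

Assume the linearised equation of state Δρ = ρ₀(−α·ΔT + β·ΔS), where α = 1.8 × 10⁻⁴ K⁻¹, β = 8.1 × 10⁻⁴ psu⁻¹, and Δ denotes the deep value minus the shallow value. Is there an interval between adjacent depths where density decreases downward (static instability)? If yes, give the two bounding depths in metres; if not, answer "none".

Evaluate Δρ/ρ₀ = −αΔT + βΔS across each adjacent pair:
  84–157 m: −αΔT+βΔS = −(1.8 × 10⁻⁴)(+0.2)+(8.1 × 10⁻⁴)(+1.77) = 1.4 × 10⁻³ → stable
  157–196 m: −αΔT+βΔS = −(1.8 × 10⁻⁴)(-0.8)+(8.1 × 10⁻⁴)(+1.74) = 1.6 × 10⁻³ → stable
  196–205 m: −αΔT+βΔS = −(1.8 × 10⁻⁴)(+0.2)+(8.1 × 10⁻⁴)(-0.23) = -2.2 × 10⁻⁴ → UNSTABLE
The 196–205 m interval has Δρ < 0: lighter water underlies denser water.

196–205 m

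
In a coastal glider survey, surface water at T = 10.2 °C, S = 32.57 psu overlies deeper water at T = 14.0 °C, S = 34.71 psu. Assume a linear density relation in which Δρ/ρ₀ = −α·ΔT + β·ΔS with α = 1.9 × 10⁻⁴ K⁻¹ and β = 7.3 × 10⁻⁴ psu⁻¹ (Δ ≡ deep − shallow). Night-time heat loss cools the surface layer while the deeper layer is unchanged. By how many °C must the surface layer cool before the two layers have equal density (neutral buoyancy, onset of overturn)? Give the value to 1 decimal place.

4.4 °C

Neutral buoyancy requires Δρ = 0, i.e. −α(T_deep − T_surf′) + β(S_deep − S_surf) = 0.
T_surf′ = T_deep − (β/α)·ΔS = 14.0 − (7.3 × 10⁻⁴/1.9 × 10⁻⁴)·(+2.14) = 5.778 °C.
Cooling required: 10.2 − (5.778) = 4.422 °C.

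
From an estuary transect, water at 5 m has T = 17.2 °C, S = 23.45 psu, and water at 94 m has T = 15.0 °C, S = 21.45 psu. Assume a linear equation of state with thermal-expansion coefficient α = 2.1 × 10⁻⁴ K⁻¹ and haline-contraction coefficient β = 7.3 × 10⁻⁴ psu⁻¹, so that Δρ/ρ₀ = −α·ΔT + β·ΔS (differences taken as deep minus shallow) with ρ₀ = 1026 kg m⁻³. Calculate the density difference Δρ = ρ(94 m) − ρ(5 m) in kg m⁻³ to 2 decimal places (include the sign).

ΔT = -2.2 K, ΔS = -2.00 psu (deep − shallow).
Δρ/ρ₀ = −(2.1 × 10⁻⁴)(-2.2) + (7.3 × 10⁻⁴)(-2.00) = -9.98 × 10⁻⁴.
Δρ = 1026 × (-9.98 × 10⁻⁴) = -1.02 kg m⁻³.
Negative Δρ: lighter below, statically unstable.

-1.02 kg m⁻³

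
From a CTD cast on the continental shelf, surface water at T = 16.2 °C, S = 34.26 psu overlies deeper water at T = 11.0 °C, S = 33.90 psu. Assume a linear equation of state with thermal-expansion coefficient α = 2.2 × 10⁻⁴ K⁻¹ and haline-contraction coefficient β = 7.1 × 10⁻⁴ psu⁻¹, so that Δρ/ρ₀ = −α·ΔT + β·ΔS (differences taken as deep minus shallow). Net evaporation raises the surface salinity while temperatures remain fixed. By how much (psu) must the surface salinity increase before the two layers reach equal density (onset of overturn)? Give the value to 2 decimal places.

1.25 psu

Neutral buoyancy requires −α(T_deep − T_surf) + β(S_deep − S_surf′) = 0.
S_surf′ = S_deep − (α/β)·ΔT = 33.90 − (2.2 × 10⁻⁴/7.1 × 10⁻⁴)·(-5.2) = 35.5113 psu.
Increase required: 35.5113 − 34.26 = 1.2513 psu.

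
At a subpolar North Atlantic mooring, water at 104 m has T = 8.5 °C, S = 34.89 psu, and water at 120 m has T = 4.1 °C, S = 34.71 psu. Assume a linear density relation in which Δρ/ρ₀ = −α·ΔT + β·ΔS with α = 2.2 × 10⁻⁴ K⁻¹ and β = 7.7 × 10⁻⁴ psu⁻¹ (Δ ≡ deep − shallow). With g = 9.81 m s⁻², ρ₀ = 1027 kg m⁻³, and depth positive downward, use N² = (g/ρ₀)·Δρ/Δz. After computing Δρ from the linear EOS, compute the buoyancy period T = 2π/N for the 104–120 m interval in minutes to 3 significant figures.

4.64 min

ΔT = -4.4 K, ΔS = -0.18 psu (deep − shallow).
Δρ/ρ₀ = −αΔT + βΔS = 9.68 × 10⁻⁴ − 1.386 × 10⁻⁴ = 8.294 × 10⁻⁴, so Δρ ≈ 0.8518 kg m⁻³.
N² = (g/ρ₀)·Δρ/Δz = g·(Δρ/ρ₀)/Δz = 9.81 × 8.294 × 10⁻⁴ / 16 = 5.0853 × 10⁻⁴ s⁻².
N = √(5.0853 × 10⁻⁴) = 0.022551 rad s⁻¹ → T = 2π/N = 278.62 s = 4.6437 min ≈ 4.64 min.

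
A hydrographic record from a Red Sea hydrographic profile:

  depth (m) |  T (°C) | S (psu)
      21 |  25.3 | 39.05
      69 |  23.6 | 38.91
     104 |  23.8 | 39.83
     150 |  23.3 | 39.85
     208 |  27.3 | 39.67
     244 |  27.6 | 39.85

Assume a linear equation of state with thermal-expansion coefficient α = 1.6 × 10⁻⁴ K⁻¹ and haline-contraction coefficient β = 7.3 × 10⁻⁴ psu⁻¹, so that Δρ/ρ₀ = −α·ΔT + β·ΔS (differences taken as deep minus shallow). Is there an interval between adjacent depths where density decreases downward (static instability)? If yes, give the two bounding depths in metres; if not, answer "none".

Evaluate Δρ/ρ₀ = −αΔT + βΔS across each adjacent pair:
  21–69 m: −αΔT+βΔS = −(1.6 × 10⁻⁴)(-1.7)+(7.3 × 10⁻⁴)(-0.14) = 1.7 × 10⁻⁴ → stable
  69–104 m: −αΔT+βΔS = −(1.6 × 10⁻⁴)(+0.2)+(7.3 × 10⁻⁴)(+0.92) = 6.4 × 10⁻⁴ → stable
  104–150 m: −αΔT+βΔS = −(1.6 × 10⁻⁴)(-0.5)+(7.3 × 10⁻⁴)(+0.02) = 9.5 × 10⁻⁵ → stable
  150–208 m: −αΔT+βΔS = −(1.6 × 10⁻⁴)(+4.0)+(7.3 × 10⁻⁴)(-0.18) = -7.7 × 10⁻⁴ → UNSTABLE
  208–244 m: −αΔT+βΔS = −(1.6 × 10⁻⁴)(+0.3)+(7.3 × 10⁻⁴)(+0.18) = 8.3 × 10⁻⁵ → stable
The 150–208 m interval has Δρ < 0: lighter water underlies denser water.

150–208 m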